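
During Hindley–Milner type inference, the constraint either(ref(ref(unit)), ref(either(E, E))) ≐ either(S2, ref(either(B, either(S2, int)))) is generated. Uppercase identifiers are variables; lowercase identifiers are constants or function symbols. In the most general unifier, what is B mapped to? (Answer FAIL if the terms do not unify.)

either(ref(ref(unit)), int)

Decompose either/2: ref(ref(unit)) ≐ S2,  ref(either(E, E)) ≐ ref(either(B, either(S2, int))).
Bind S2 := ref(ref(unit)); substituting into the remaining equation gives: ref(either(E, E)) ≐ ref(either(B, either(ref(ref(unit)), int))).
Decompose ref/1: either(E, E) ≐ either(B, either(ref(ref(unit)), int)).
Decompose either/2: E ≐ B,  E ≐ either(ref(ref(unit)), int).
Bind E := B; substituting into the remaining equation gives: B ≐ either(ref(ref(unit)), int).
Bind B := either(ref(ref(unit)), int). Substituting into the earlier binding gives E := either(ref(ref(unit)), int).
MGU = { S2 -> ref(ref(unit)), E -> either(ref(ref(unit)), int), B -> either(ref(ref(unit)), int) }, so B -> either(ref(ref(unit)), int).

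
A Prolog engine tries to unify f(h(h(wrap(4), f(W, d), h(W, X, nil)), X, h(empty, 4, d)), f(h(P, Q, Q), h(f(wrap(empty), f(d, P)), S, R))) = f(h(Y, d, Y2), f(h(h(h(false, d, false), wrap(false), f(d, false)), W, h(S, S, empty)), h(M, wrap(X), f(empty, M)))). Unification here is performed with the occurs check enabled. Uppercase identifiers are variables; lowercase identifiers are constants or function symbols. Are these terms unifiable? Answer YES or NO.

Decompose f/2: h(h(wrap(4), f(W, d), h(W, X, nil)), X, h(empty, 4, d)) = h(Y, d, Y2),  f(h(P, Q, Q), h(f(wrap(empty), f(d, P)), S, R)) = f(h(h(h(false, d, false), wrap(false), f(d, false)), W, h(S, S, empty)), h(M, wrap(X), f(empty, M))).
Decompose h/3: h(wrap(4), f(W, d), h(W, X, nil)) = Y,  X = d,  h(empty, 4, d) = Y2.
Bind Y := h(wrap(4), f(W, d), h(W, X, nil)); no other remaining equation mentions Y.
Bind X := d; substituting into the one remaining equation that mentions X gives: f(h(P, Q, Q), h(f(wrap(empty), f(d, P)), S, R)) = f(h(h(h(false, d, false), wrap(false), f(d, false)), W, h(S, S, empty)), h(M, wrap(d), f(empty, M))). Substituting into the earlier binding gives Y := h(wrap(4), f(W, d), h(W, d, nil)).
Bind Y2 := h(empty, 4, d); no other remaining equation mentions Y2.
Decompose f/2: h(P, Q, Q) = h(h(h(false, d, false), wrap(false), f(d, false)), W, h(S, S, empty)),  h(f(wrap(empty), f(d, P)), S, R) = h(M, wrap(d), f(empty, M)).
Decompose h/3: P = h(h(false, d, false), wrap(false), f(d, false)),  Q = W,  Q = h(S, S, empty).
Bind P := h(h(false, d, false), wrap(false), f(d, false)); substituting into the one remaining equation that mentions P gives: h(f(wrap(empty), f(d, h(h(false, d, false), wrap(false), f(d, false)))), S, R) = h(M, wrap(d), f(empty, M)).
Bind Q := W; substituting into the one remaining equation that mentions Q gives: W = h(S, S, empty).
Bind W := h(S, S, empty); no other remaining equation mentions W. Substituting into the earlier bindings gives Y := h(wrap(4), f(h(S, S, empty), d), h(h(S, S, empty), d, nil)), Q := h(S, S, empty).
Decompose h/3: f(wrap(empty), f(d, h(h(false, d, false), wrap(false), f(d, false)))) = M,  S = wrap(d),  R = f(empty, M).
Bind M := f(wrap(empty), f(d, h(h(false, d, false), wrap(false), f(d, false)))); substituting into the one remaining equation that mentions M gives: R = f(empty, f(wrap(empty), f(d, h(h(false, d, false), wrap(false), f(d, false))))).
Bind S := wrap(d); no other remaining equation mentions S. Substituting into the earlier bindings gives Y := h(wrap(4), f(h(wrap(d), wrap(d), empty), d), h(h(wrap(d), wrap(d), empty), d, nil)), Q := h(wrap(d), wrap(d), empty), W := h(wrap(d), wrap(d), empty).
Bind R := f(empty, f(wrap(empty), f(d, h(h(false, d, false), wrap(false), f(d, false))))).
No equations remain and no clash or occurs-check failure arose, so a unifier exists.

YES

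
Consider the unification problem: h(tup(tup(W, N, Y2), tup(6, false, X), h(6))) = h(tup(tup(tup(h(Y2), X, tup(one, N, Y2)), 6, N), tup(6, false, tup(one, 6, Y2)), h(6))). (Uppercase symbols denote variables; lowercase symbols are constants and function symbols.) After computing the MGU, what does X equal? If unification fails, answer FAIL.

Decompose h/1: tup(tup(W, N, Y2), tup(6, false, X), h(6)) = tup(tup(tup(h(Y2), X, tup(one, N, Y2)), 6, N), tup(6, false, tup(one, 6, Y2)), h(6)).
Decompose tup/3: tup(W, N, Y2) = tup(tup(h(Y2), X, tup(one, N, Y2)), 6, N),  tup(6, false, X) = tup(6, false, tup(one, 6, Y2)),  h(6) = h(6).
Decompose tup/3: W = tup(h(Y2), X, tup(one, N, Y2)),  N = 6,  Y2 = N.
Bind W := tup(h(Y2), X, tup(one, N, Y2)); no other remaining equation mentions W.
Bind N := 6; substituting into the one remaining equation that mentions N gives: Y2 = 6. Substituting into the earlier binding gives W := tup(h(Y2), X, tup(one, 6, Y2)).
Bind Y2 := 6; substituting into the one remaining equation that mentions Y2 gives: tup(6, false, X) = tup(6, false, tup(one, 6, 6)). Substituting into the earlier binding gives W := tup(h(6), X, tup(one, 6, 6)).
Decompose tup/3: 6 = 6,  false = false,  X = tup(one, 6, 6).
Delete trivial equation 6 = 6.
Delete trivial equation false = false.
Bind X := tup(one, 6, 6); no other remaining equation mentions X. Substituting into the earlier binding gives W := tup(h(6), tup(one, 6, 6), tup(one, 6, 6)).
Delete trivial equation h(6) = h(6).
MGU = { W -> tup(h(6), tup(one, 6, 6), tup(one, 6, 6)), N -> 6, Y2 -> 6, X -> tup(one, 6, 6) }, so X -> tup(one, 6, 6).

tup(one, 6, 6)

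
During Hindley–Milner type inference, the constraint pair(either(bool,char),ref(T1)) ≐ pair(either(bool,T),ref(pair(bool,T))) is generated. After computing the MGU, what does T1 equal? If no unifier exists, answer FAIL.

Decompose pair/2: either(bool,char) ≐ either(bool,T),  ref(T1) ≐ ref(pair(bool,T)).
Decompose either/2: bool ≐ bool,  char ≐ T.
Delete trivial equation bool ≐ bool.
Bind T := char; substituting into the remaining equation gives: ref(T1) ≐ ref(pair(bool,char)).
Decompose ref/1: T1 ≐ pair(bool,char).
Bind T1 := pair(bool,char).
MGU = { T ↦ char, T1 ↦ pair(bool,char) }, so T1 ↦ pair(bool,char).

pair(bool,char)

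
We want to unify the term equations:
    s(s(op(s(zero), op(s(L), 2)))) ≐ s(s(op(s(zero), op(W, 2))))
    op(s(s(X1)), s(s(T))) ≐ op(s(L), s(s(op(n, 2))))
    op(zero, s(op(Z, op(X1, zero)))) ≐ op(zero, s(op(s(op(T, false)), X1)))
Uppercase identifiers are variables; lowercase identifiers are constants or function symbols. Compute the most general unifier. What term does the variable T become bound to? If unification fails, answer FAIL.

FAIL

Decompose s/1: s(op(s(zero), op(s(L), 2))) ≐ s(op(s(zero), op(W, 2))).
Decompose s/1: op(s(zero), op(s(L), 2)) ≐ op(s(zero), op(W, 2)).
Decompose op/2: s(zero) ≐ s(zero),  op(s(L), 2) ≐ op(W, 2).
Delete trivial equation s(zero) ≐ s(zero).
Decompose op/2: s(L) ≐ W,  2 ≐ 2.
Bind W := s(L); no other remaining equation mentions W.
Delete trivial equation 2 ≐ 2.
Decompose op/2: s(s(X1)) ≐ s(L),  s(s(T)) ≐ s(s(op(n, 2))).
Decompose s/1: s(X1) ≐ L.
Bind L := s(X1); no other remaining equation mentions L. Substituting into the earlier binding gives W := s(s(X1)).
Decompose s/1: s(T) ≐ s(op(n, 2)).
Decompose s/1: T ≐ op(n, 2).
Bind T := op(n, 2); substituting into the remaining equation gives: op(zero, s(op(Z, op(X1, zero)))) ≐ op(zero, s(op(s(op(op(n, 2), false)), X1))).
Decompose op/2: zero ≐ zero,  s(op(Z, op(X1, zero))) ≐ s(op(s(op(op(n, 2), false)), X1)).
Delete trivial equation zero ≐ zero.
Decompose s/1: op(Z, op(X1, zero)) ≐ op(s(op(op(n, 2), false)), X1).
Decompose op/2: Z ≐ s(op(op(n, 2), false)),  op(X1, zero) ≐ X1.
Bind Z := s(op(op(n, 2), false)); no other remaining equation mentions Z.
Occurs check fails: X1 occurs in op(X1, zero); the equation X1 ≐ op(X1, zero) has no finite solution.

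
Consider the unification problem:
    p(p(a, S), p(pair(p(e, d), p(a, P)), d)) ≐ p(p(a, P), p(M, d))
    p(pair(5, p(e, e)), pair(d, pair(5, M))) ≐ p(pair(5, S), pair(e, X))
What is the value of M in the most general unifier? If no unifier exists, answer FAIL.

FAIL

Decompose p/2: p(a, S) ≐ p(a, P),  p(pair(p(e, d), p(a, P)), d) ≐ p(M, d).
Decompose p/2: a ≐ a,  S ≐ P.
Delete trivial equation a ≐ a.
Bind S := P; substituting into the one remaining equation that mentions S gives: p(pair(5, p(e, e)), pair(d, pair(5, M))) ≐ p(pair(5, P), pair(e, X)).
Decompose p/2: pair(p(e, d), p(a, P)) ≐ M,  d ≐ d.
Bind M := pair(p(e, d), p(a, P)); substituting into the one remaining equation that mentions M gives: p(pair(5, p(e, e)), pair(d, pair(5, pair(p(e, d), p(a, P))))) ≐ p(pair(5, P), pair(e, X)).
Delete trivial equation d ≐ d.
Decompose p/2: pair(5, p(e, e)) ≐ pair(5, P),  pair(d, pair(5, pair(p(e, d), p(a, P)))) ≐ pair(e, X).
Decompose pair/2: 5 ≐ 5,  p(e, e) ≐ P.
Delete trivial equation 5 ≐ 5.
Bind P := p(e, e); substituting into the remaining equation gives: pair(d, pair(5, pair(p(e, d), p(a, p(e, e))))) ≐ pair(e, X). Substituting into the earlier bindings gives S := p(e, e), M := pair(p(e, d), p(a, p(e, e))).
Decompose pair/2: d ≐ e,  pair(5, pair(p(e, d), p(a, p(e, e)))) ≐ X.
Clash: constants d and e differ; no unifier exists.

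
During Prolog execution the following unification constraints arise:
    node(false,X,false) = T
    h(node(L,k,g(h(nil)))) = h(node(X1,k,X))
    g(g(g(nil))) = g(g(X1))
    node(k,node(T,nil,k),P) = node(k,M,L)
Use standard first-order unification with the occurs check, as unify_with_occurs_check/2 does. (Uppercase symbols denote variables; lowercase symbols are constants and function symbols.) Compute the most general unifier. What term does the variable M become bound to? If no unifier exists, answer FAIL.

node(node(false,g(h(nil)),false),nil,k)

Bind T := node(false,X,false); substituting into the one remaining equation that mentions T gives: node(k,node(node(false,X,false),nil,k),P) = node(k,M,L).
Decompose h/1: node(L,k,g(h(nil))) = node(X1,k,X).
Decompose node/3: L = X1,  k = k,  g(h(nil)) = X.
Bind L := X1; substituting into the one remaining equation that mentions L gives: node(k,node(node(false,X,false),nil,k),P) = node(k,M,X1).
Delete trivial equation k = k.
Bind X := g(h(nil)); substituting into the one remaining equation that mentions X gives: node(k,node(node(false,g(h(nil)),false),nil,k),P) = node(k,M,X1). Substituting into the earlier binding gives T := node(false,g(h(nil)),false).
Decompose g/1: g(g(nil)) = g(X1).
Decompose g/1: g(nil) = X1.
Bind X1 := g(nil); substituting into the remaining equation gives: node(k,node(node(false,g(h(nil)),false),nil,k),P) = node(k,M,g(nil)). Substituting into the earlier binding gives L := g(nil).
Decompose node/3: k = k,  node(node(false,g(h(nil)),false),nil,k) = M,  P = g(nil).
Delete trivial equation k = k.
Bind M := node(node(false,g(h(nil)),false),nil,k); no other remaining equation mentions M.
Bind P := g(nil).
MGU = { T = node(false,g(h(nil)),false), L = g(nil), X = g(h(nil)), X1 = g(nil), M = node(node(false,g(h(nil)),false),nil,k), P = g(nil) }, so M = node(node(false,g(h(nil)),false),nil,k).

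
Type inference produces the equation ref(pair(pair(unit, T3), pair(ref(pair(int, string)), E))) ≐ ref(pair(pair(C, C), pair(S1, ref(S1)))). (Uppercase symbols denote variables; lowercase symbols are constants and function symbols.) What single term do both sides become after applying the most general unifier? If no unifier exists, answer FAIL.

ref(pair(pair(unit, unit), pair(ref(pair(int, string)), ref(ref(pair(int, string))))))

Decompose ref/1: pair(pair(unit, T3), pair(ref(pair(int, string)), E)) ≐ pair(pair(C, C), pair(S1, ref(S1))).
Decompose pair/2: pair(unit, T3) ≐ pair(C, C),  pair(ref(pair(int, string)), E) ≐ pair(S1, ref(S1)).
Decompose pair/2: unit ≐ C,  T3 ≐ C.
Bind C := unit; substituting into the one remaining equation that mentions C gives: T3 ≐ unit.
Bind T3 := unit; no other remaining equation mentions T3.
Decompose pair/2: ref(pair(int, string)) ≐ S1,  E ≐ ref(S1).
Bind S1 := ref(pair(int, string)); substituting into the remaining equation gives: E ≐ ref(ref(pair(int, string))).
Bind E := ref(ref(pair(int, string))).
Applying the MGU to either side gives ref(pair(pair(unit, unit), pair(ref(pair(int, string)), ref(ref(pair(int, string)))))).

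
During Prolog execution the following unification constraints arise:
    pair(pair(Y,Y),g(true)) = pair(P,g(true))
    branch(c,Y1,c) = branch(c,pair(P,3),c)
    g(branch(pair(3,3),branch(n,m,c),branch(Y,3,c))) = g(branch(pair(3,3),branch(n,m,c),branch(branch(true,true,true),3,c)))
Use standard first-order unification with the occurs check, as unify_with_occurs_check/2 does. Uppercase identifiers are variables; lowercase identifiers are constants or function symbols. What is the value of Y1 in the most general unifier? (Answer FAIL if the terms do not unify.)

Decompose pair/2: pair(Y,Y) = P,  g(true) = g(true).
Bind P := pair(Y,Y); substituting into the one remaining equation that mentions P gives: branch(c,Y1,c) = branch(c,pair(pair(Y,Y),3),c).
Delete trivial equation g(true) = g(true).
Decompose branch/3: c = c,  Y1 = pair(pair(Y,Y),3),  c = c.
Delete trivial equation c = c.
Bind Y1 := pair(pair(Y,Y),3); no other remaining equation mentions Y1.
Delete trivial equation c = c.
Decompose g/1: branch(pair(3,3),branch(n,m,c),branch(Y,3,c)) = branch(pair(3,3),branch(n,m,c),branch(branch(true,true,true),3,c)).
Decompose branch/3: pair(3,3) = pair(3,3),  branch(n,m,c) = branch(n,m,c),  branch(Y,3,c) = branch(branch(true,true,true),3,c).
Delete trivial equation pair(3,3) = pair(3,3).
Delete trivial equation branch(n,m,c) = branch(n,m,c).
Decompose branch/3: Y = branch(true,true,true),  3 = 3,  c = c.
Bind Y := branch(true,true,true); no other remaining equation mentions Y. Substituting into the earlier bindings gives P := pair(branch(true,true,true),branch(true,true,true)), Y1 := pair(pair(branch(true,true,true),branch(true,true,true)),3).
Delete trivial equation 3 = 3.
Delete trivial equation c = c.
MGU = { P = pair(branch(true,true,true),branch(true,true,true)), Y1 = pair(pair(branch(true,true,true),branch(true,true,true)),3), Y = branch(true,true,true) }, so Y1 = pair(pair(branch(true,true,true),branch(true,true,true)),3).

pair(pair(branch(true,true,true),branch(true,true,true)),3)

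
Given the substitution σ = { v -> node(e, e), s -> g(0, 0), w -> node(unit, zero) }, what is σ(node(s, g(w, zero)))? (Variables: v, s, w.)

Replace each occurrence of s with g(0, 0).
Replace each occurrence of w with node(unit, zero).
Result: node(g(0, 0), g(node(unit, zero), zero)).

node(g(0, 0), g(node(unit, zero), zero))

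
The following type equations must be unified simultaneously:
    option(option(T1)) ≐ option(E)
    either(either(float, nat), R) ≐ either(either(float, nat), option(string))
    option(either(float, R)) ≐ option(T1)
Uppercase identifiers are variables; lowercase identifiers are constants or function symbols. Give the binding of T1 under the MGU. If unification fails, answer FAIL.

Decompose option/1: option(T1) ≐ E.
Bind E := option(T1); no other remaining equation mentions E.
Decompose either/2: either(float, nat) ≐ either(float, nat),  R ≐ option(string).
Delete trivial equation either(float, nat) ≐ either(float, nat).
Bind R := option(string); substituting into the remaining equation gives: option(either(float, option(string))) ≐ option(T1).
Decompose option/1: either(float, option(string)) ≐ T1.
Bind T1 := either(float, option(string)). Substituting into the earlier binding gives E := option(either(float, option(string))).
MGU = { E := option(either(float, option(string))), R := option(string), T1 := either(float, option(string)) }, so T1 := either(float, option(string)).

either(float, option(string))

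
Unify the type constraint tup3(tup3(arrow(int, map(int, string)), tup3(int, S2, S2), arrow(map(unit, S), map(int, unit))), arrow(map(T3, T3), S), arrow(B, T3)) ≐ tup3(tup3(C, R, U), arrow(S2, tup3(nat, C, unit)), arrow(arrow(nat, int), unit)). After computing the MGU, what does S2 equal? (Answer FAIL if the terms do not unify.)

Decompose tup3/3: tup3(arrow(int, map(int, string)), tup3(int, S2, S2), arrow(map(unit, S), map(int, unit))) ≐ tup3(C, R, U),  arrow(map(T3, T3), S) ≐ arrow(S2, tup3(nat, C, unit)),  arrow(B, T3) ≐ arrow(arrow(nat, int), unit).
Decompose tup3/3: arrow(int, map(int, string)) ≐ C,  tup3(int, S2, S2) ≐ R,  arrow(map(unit, S), map(int, unit)) ≐ U.
Bind C := arrow(int, map(int, string)); substituting into the one remaining equation that mentions C gives: arrow(map(T3, T3), S) ≐ arrow(S2, tup3(nat, arrow(int, map(int, string)), unit)).
Bind R := tup3(int, S2, S2); no other remaining equation mentions R.
Bind U := arrow(map(unit, S), map(int, unit)); no other remaining equation mentions U.
Decompose arrow/2: map(T3, T3) ≐ S2,  S ≐ tup3(nat, arrow(int, map(int, string)), unit).
Bind S2 := map(T3, T3); no other remaining equation mentions S2. Substituting into the earlier binding gives R := tup3(int, map(T3, T3), map(T3, T3)).
Bind S := tup3(nat, arrow(int, map(int, string)), unit); no other remaining equation mentions S. Substituting into the earlier binding gives U := arrow(map(unit, tup3(nat, arrow(int, map(int, string)), unit)), map(int, unit)).
Decompose arrow/2: B ≐ arrow(nat, int),  T3 ≐ unit.
Bind B := arrow(nat, int); no other remaining equation mentions B.
Bind T3 := unit. Substituting into the earlier bindings gives R := tup3(int, map(unit, unit), map(unit, unit)), S2 := map(unit, unit).
MGU = { C := arrow(int, map(int, string)), R := tup3(int, map(unit, unit), map(unit, unit)), U := arrow(map(unit, tup3(nat, arrow(int, map(int, string)), unit)), map(int, unit)), S2 := map(unit, unit), S := tup3(nat, arrow(int, map(int, string)), unit), B := arrow(nat, int), T3 := unit }, so S2 := map(unit, unit).

map(unit, unit)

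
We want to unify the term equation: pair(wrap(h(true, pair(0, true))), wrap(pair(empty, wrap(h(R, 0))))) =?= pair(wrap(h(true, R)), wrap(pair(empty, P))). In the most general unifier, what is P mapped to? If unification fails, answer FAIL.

Decompose pair/2: wrap(h(true, pair(0, true))) =?= wrap(h(true, R)),  wrap(pair(empty, wrap(h(R, 0)))) =?= wrap(pair(empty, P)).
Decompose wrap/1: h(true, pair(0, true)) =?= h(true, R).
Decompose h/2: true =?= true,  pair(0, true) =?= R.
Delete trivial equation true =?= true.
Bind R := pair(0, true); substituting into the remaining equation gives: wrap(pair(empty, wrap(h(pair(0, true), 0)))) =?= wrap(pair(empty, P)).
Decompose wrap/1: pair(empty, wrap(h(pair(0, true), 0))) =?= pair(empty, P).
Decompose pair/2: empty =?= empty,  wrap(h(pair(0, true), 0)) =?= P.
Delete trivial equation empty =?= empty.
Bind P := wrap(h(pair(0, true), 0)).
MGU = { R ↦ pair(0, true), P ↦ wrap(h(pair(0, true), 0)) }, so P ↦ wrap(h(pair(0, true), 0)).

wrap(h(pair(0, true), 0))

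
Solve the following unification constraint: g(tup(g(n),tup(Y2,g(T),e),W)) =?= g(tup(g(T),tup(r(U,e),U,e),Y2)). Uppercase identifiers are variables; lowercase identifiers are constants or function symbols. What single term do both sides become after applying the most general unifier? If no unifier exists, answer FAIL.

Decompose g/1: tup(g(n),tup(Y2,g(T),e),W) =?= tup(g(T),tup(r(U,e),U,e),Y2).
Decompose tup/3: g(n) =?= g(T),  tup(Y2,g(T),e) =?= tup(r(U,e),U,e),  W =?= Y2.
Decompose g/1: n =?= T.
Bind T := n; substituting into the one remaining equation that mentions T gives: tup(Y2,g(n),e) =?= tup(r(U,e),U,e).
Decompose tup/3: Y2 =?= r(U,e),  g(n) =?= U,  e =?= e.
Bind Y2 := r(U,e); substituting into the one remaining equation that mentions Y2 gives: W =?= r(U,e).
Bind U := g(n); substituting into the one remaining equation that mentions U gives: W =?= r(g(n),e). Substituting into the earlier binding gives Y2 := r(g(n),e).
Delete trivial equation e =?= e.
Bind W := r(g(n),e).
Applying the MGU to either side gives g(tup(g(n),tup(r(g(n),e),g(n),e),r(g(n),e))).

g(tup(g(n),tup(r(g(n),e),g(n),e),r(g(n),e)))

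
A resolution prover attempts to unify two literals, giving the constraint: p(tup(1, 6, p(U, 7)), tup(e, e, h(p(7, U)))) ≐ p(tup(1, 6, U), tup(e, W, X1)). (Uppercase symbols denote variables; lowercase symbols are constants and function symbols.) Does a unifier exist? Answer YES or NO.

NO

Decompose p/2: tup(1, 6, p(U, 7)) ≐ tup(1, 6, U),  tup(e, e, h(p(7, U))) ≐ tup(e, W, X1).
Decompose tup/3: 1 ≐ 1,  6 ≐ 6,  p(U, 7) ≐ U.
Delete trivial equation 1 ≐ 1.
Delete trivial equation 6 ≐ 6.
Occurs check fails: U occurs in p(U, 7); the equation U ≐ p(U, 7) has no finite solution.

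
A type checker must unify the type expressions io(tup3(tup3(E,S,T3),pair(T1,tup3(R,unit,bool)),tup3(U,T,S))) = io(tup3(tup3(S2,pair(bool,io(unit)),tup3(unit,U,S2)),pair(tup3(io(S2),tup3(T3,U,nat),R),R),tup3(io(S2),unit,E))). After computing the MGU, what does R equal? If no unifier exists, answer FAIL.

FAIL

Decompose io/1: tup3(tup3(E,S,T3),pair(T1,tup3(R,unit,bool)),tup3(U,T,S)) = tup3(tup3(S2,pair(bool,io(unit)),tup3(unit,U,S2)),pair(tup3(io(S2),tup3(T3,U,nat),R),R),tup3(io(S2),unit,E)).
Decompose tup3/3: tup3(E,S,T3) = tup3(S2,pair(bool,io(unit)),tup3(unit,U,S2)),  pair(T1,tup3(R,unit,bool)) = pair(tup3(io(S2),tup3(T3,U,nat),R),R),  tup3(U,T,S) = tup3(io(S2),unit,E).
Decompose tup3/3: E = S2,  S = pair(bool,io(unit)),  T3 = tup3(unit,U,S2).
Bind E := S2; substituting into the one remaining equation that mentions E gives: tup3(U,T,S) = tup3(io(S2),unit,S2).
Bind S := pair(bool,io(unit)); substituting into the one remaining equation that mentions S gives: tup3(U,T,pair(bool,io(unit))) = tup3(io(S2),unit,S2).
Bind T3 := tup3(unit,U,S2); substituting into the one remaining equation that mentions T3 gives: pair(T1,tup3(R,unit,bool)) = pair(tup3(io(S2),tup3(tup3(unit,U,S2),U,nat),R),R).
Decompose pair/2: T1 = tup3(io(S2),tup3(tup3(unit,U,S2),U,nat),R),  tup3(R,unit,bool) = R.
Bind T1 := tup3(io(S2),tup3(tup3(unit,U,S2),U,nat),R); no other remaining equation mentions T1.
Occurs check fails: R occurs in tup3(R,unit,bool); the equation R = tup3(R,unit,bool) has no finite solution.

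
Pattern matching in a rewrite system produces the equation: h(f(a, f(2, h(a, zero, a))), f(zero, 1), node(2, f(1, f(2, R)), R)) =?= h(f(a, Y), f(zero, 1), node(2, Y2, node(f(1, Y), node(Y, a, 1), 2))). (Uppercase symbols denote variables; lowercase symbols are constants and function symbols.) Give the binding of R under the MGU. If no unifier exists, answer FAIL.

node(f(1, f(2, h(a, zero, a))), node(f(2, h(a, zero, a)), a, 1), 2)

Decompose h/3: f(a, f(2, h(a, zero, a))) =?= f(a, Y),  f(zero, 1) =?= f(zero, 1),  node(2, f(1, f(2, R)), R) =?= node(2, Y2, node(f(1, Y), node(Y, a, 1), 2)).
Decompose f/2: a =?= a,  f(2, h(a, zero, a)) =?= Y.
Delete trivial equation a =?= a.
Bind Y := f(2, h(a, zero, a)); substituting into the one remaining equation that mentions Y gives: node(2, f(1, f(2, R)), R) =?= node(2, Y2, node(f(1, f(2, h(a, zero, a))), node(f(2, h(a, zero, a)), a, 1), 2)).
Delete trivial equation f(zero, 1) =?= f(zero, 1).
Decompose node/3: 2 =?= 2,  f(1, f(2, R)) =?= Y2,  R =?= node(f(1, f(2, h(a, zero, a))), node(f(2, h(a, zero, a)), a, 1), 2).
Delete trivial equation 2 =?= 2.
Bind Y2 := f(1, f(2, R)); no other remaining equation mentions Y2.
Bind R := node(f(1, f(2, h(a, zero, a))), node(f(2, h(a, zero, a)), a, 1), 2). Substituting into the earlier binding gives Y2 := f(1, f(2, node(f(1, f(2, h(a, zero, a))), node(f(2, h(a, zero, a)), a, 1), 2))).
MGU = { Y := f(2, h(a, zero, a)), Y2 := f(1, f(2, node(f(1, f(2, h(a, zero, a))), node(f(2, h(a, zero, a)), a, 1), 2))), R := node(f(1, f(2, h(a, zero, a))), node(f(2, h(a, zero, a)), a, 1), 2) }, so R := node(f(1, f(2, h(a, zero, a))), node(f(2, h(a, zero, a)), a, 1), 2).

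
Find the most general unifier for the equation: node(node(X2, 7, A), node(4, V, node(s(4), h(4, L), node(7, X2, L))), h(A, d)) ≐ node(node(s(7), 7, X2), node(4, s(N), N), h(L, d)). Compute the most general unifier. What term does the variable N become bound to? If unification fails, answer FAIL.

Decompose node/3: node(X2, 7, A) ≐ node(s(7), 7, X2),  node(4, V, node(s(4), h(4, L), node(7, X2, L))) ≐ node(4, s(N), N),  h(A, d) ≐ h(L, d).
Decompose node/3: X2 ≐ s(7),  7 ≐ 7,  A ≐ X2.
Bind X2 := s(7); substituting into the 2 remaining equations that mention X2 gives: A ≐ s(7),  node(4, V, node(s(4), h(4, L), node(7, s(7), L))) ≐ node(4, s(N), N).
Delete trivial equation 7 ≐ 7.
Bind A := s(7); substituting into the one remaining equation that mentions A gives: h(s(7), d) ≐ h(L, d).
Decompose node/3: 4 ≐ 4,  V ≐ s(N),  node(s(4), h(4, L), node(7, s(7), L)) ≐ N.
Delete trivial equation 4 ≐ 4.
Bind V := s(N); no other remaining equation mentions V.
Bind N := node(s(4), h(4, L), node(7, s(7), L)); no other remaining equation mentions N. Substituting into the earlier binding gives V := s(node(s(4), h(4, L), node(7, s(7), L))).
Decompose h/2: s(7) ≐ L,  d ≐ d.
Bind L := s(7); no other remaining equation mentions L. Substituting into the earlier bindings gives V := s(node(s(4), h(4, s(7)), node(7, s(7), s(7)))), N := node(s(4), h(4, s(7)), node(7, s(7), s(7))).
Delete trivial equation d ≐ d.
MGU = { X2 ↦ s(7), A ↦ s(7), V ↦ s(node(s(4), h(4, s(7)), node(7, s(7), s(7)))), N ↦ node(s(4), h(4, s(7)), node(7, s(7), s(7))), L ↦ s(7) }, so N ↦ node(s(4), h(4, s(7)), node(7, s(7), s(7))).

node(s(4), h(4, s(7)), node(7, s(7), s(7)))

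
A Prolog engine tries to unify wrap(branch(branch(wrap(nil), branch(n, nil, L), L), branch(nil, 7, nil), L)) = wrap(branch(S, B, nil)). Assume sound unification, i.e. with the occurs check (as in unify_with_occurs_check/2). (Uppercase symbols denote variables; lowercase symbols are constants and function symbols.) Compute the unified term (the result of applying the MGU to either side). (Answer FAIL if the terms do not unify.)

Decompose wrap/1: branch(branch(wrap(nil), branch(n, nil, L), L), branch(nil, 7, nil), L) = branch(S, B, nil).
Decompose branch/3: branch(wrap(nil), branch(n, nil, L), L) = S,  branch(nil, 7, nil) = B,  L = nil.
Bind S := branch(wrap(nil), branch(n, nil, L), L); no other remaining equation mentions S.
Bind B := branch(nil, 7, nil); no other remaining equation mentions B.
Bind L := nil. Substituting into the earlier binding gives S := branch(wrap(nil), branch(n, nil, nil), nil).
Applying the MGU to either side gives wrap(branch(branch(wrap(nil), branch(n, nil, nil), nil), branch(nil, 7, nil), nil)).

wrap(branch(branch(wrap(nil), branch(n, nil, nil), nil), branch(nil, 7, nil), nil))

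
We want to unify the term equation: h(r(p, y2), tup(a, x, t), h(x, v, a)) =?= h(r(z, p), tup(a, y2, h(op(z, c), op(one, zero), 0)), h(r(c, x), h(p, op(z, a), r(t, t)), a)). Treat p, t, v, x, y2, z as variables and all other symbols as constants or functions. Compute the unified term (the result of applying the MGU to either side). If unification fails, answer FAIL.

Decompose h/3: r(p, y2) =?= r(z, p),  tup(a, x, t) =?= tup(a, y2, h(op(z, c), op(one, zero), 0)),  h(x, v, a) =?= h(r(c, x), h(p, op(z, a), r(t, t)), a).
Decompose r/2: p =?= z,  y2 =?= p.
Bind p := z; substituting into the 2 remaining equations that mention p gives: y2 =?= z,  h(x, v, a) =?= h(r(c, x), h(z, op(z, a), r(t, t)), a).
Bind y2 := z; substituting into the one remaining equation that mentions y2 gives: tup(a, x, t) =?= tup(a, z, h(op(z, c), op(one, zero), 0)).
Decompose tup/3: a =?= a,  x =?= z,  t =?= h(op(z, c), op(one, zero), 0).
Delete trivial equation a =?= a.
Bind x := z; substituting into the one remaining equation that mentions x gives: h(z, v, a) =?= h(r(c, z), h(z, op(z, a), r(t, t)), a).
Bind t := h(op(z, c), op(one, zero), 0); substituting into the remaining equation gives: h(z, v, a) =?= h(r(c, z), h(z, op(z, a), r(h(op(z, c), op(one, zero), 0), h(op(z, c), op(one, zero), 0))), a).
Decompose h/3: z =?= r(c, z),  v =?= h(z, op(z, a), r(h(op(z, c), op(one, zero), 0), h(op(z, c), op(one, zero), 0))),  a =?= a.
Occurs check fails: z occurs in r(c, z); the equation z =?= r(c, z) has no finite solution.

FAIL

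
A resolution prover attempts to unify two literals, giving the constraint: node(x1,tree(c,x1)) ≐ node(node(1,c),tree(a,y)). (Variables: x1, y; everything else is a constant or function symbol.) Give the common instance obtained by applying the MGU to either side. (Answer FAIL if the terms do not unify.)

FAIL

Decompose node/2: x1 ≐ node(1,c),  tree(c,x1) ≐ tree(a,y).
Bind x1 := node(1,c); substituting into the remaining equation gives: tree(c,node(1,c)) ≐ tree(a,y).
Decompose tree/2: c ≐ a,  node(1,c) ≐ y.
Clash: constants c and a differ; no unifier exists.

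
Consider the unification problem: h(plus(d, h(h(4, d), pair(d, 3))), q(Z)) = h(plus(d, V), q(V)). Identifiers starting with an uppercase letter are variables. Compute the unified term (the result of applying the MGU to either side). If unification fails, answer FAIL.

h(plus(d, h(h(4, d), pair(d, 3))), q(h(h(4, d), pair(d, 3))))

Decompose h/2: plus(d, h(h(4, d), pair(d, 3))) = plus(d, V),  q(Z) = q(V).
Decompose plus/2: d = d,  h(h(4, d), pair(d, 3)) = V.
Delete trivial equation d = d.
Bind V := h(h(4, d), pair(d, 3)); substituting into the remaining equation gives: q(Z) = q(h(h(4, d), pair(d, 3))).
Decompose q/1: Z = h(h(4, d), pair(d, 3)).
Bind Z := h(h(4, d), pair(d, 3)).
Applying the MGU to either side gives h(plus(d, h(h(4, d), pair(d, 3))), q(h(h(4, d), pair(d, 3)))).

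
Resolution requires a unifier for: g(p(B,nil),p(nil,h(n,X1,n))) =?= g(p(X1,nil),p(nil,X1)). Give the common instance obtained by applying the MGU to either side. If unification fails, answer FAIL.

Decompose g/2: p(B,nil) =?= p(X1,nil),  p(nil,h(n,X1,n)) =?= p(nil,X1).
Decompose p/2: B =?= X1,  nil =?= nil.
Bind B := X1; no other remaining equation mentions B.
Delete trivial equation nil =?= nil.
Decompose p/2: nil =?= nil,  h(n,X1,n) =?= X1.
Delete trivial equation nil =?= nil.
Occurs check fails: X1 occurs in h(n,X1,n); the equation X1 =?= h(n,X1,n) has no finite solution.

FAIL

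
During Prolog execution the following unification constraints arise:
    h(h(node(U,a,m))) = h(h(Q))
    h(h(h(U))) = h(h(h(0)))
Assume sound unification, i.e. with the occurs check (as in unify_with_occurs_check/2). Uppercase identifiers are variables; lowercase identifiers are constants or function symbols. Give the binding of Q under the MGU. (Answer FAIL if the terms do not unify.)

Decompose h/1: h(node(U,a,m)) = h(Q).
Decompose h/1: node(U,a,m) = Q.
Bind Q := node(U,a,m); no other remaining equation mentions Q.
Decompose h/1: h(h(U)) = h(h(0)).
Decompose h/1: h(U) = h(0).
Decompose h/1: U = 0.
Bind U := 0. Substituting into the earlier binding gives Q := node(0,a,m).
MGU = { Q = node(0,a,m), U = 0 }, so Q = node(0,a,m).

node(0,a,m)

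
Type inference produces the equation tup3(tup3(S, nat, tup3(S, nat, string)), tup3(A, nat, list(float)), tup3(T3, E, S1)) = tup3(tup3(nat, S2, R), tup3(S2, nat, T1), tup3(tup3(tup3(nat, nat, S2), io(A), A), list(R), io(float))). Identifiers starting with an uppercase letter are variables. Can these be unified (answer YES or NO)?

YES

Decompose tup3/3: tup3(S, nat, tup3(S, nat, string)) = tup3(nat, S2, R),  tup3(A, nat, list(float)) = tup3(S2, nat, T1),  tup3(T3, E, S1) = tup3(tup3(tup3(nat, nat, S2), io(A), A), list(R), io(float)).
Decompose tup3/3: S = nat,  nat = S2,  tup3(S, nat, string) = R.
Bind S := nat; substituting into the one remaining equation that mentions S gives: tup3(nat, nat, string) = R.
Bind S2 := nat; substituting into the 2 remaining equations that mention S2 gives: tup3(A, nat, list(float)) = tup3(nat, nat, T1),  tup3(T3, E, S1) = tup3(tup3(tup3(nat, nat, nat), io(A), A), list(R), io(float)).
Bind R := tup3(nat, nat, string); substituting into the one remaining equation that mentions R gives: tup3(T3, E, S1) = tup3(tup3(tup3(nat, nat, nat), io(A), A), list(tup3(nat, nat, string)), io(float)).
Decompose tup3/3: A = nat,  nat = nat,  list(float) = T1.
Bind A := nat; substituting into the one remaining equation that mentions A gives: tup3(T3, E, S1) = tup3(tup3(tup3(nat, nat, nat), io(nat), nat), list(tup3(nat, nat, string)), io(float)).
Delete trivial equation nat = nat.
Bind T1 := list(float); no other remaining equation mentions T1.
Decompose tup3/3: T3 = tup3(tup3(nat, nat, nat), io(nat), nat),  E = list(tup3(nat, nat, string)),  S1 = io(float).
Bind T3 := tup3(tup3(nat, nat, nat), io(nat), nat); no other remaining equation mentions T3.
Bind E := list(tup3(nat, nat, string)); no other remaining equation mentions E.
Bind S1 := io(float).
No equations remain and no clash or occurs-check failure arose, so a unifier exists.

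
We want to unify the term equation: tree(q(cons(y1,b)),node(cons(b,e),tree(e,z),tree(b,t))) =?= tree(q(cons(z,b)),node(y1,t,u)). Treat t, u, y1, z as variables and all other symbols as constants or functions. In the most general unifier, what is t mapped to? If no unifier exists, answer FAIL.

Decompose tree/2: q(cons(y1,b)) =?= q(cons(z,b)),  node(cons(b,e),tree(e,z),tree(b,t)) =?= node(y1,t,u).
Decompose q/1: cons(y1,b) =?= cons(z,b).
Decompose cons/2: y1 =?= z,  b =?= b.
Bind y1 := z; substituting into the one remaining equation that mentions y1 gives: node(cons(b,e),tree(e,z),tree(b,t)) =?= node(z,t,u).
Delete trivial equation b =?= b.
Decompose node/3: cons(b,e) =?= z,  tree(e,z) =?= t,  tree(b,t) =?= u.
Bind z := cons(b,e); substituting into the one remaining equation that mentions z gives: tree(e,cons(b,e)) =?= t. Substituting into the earlier binding gives y1 := cons(b,e).
Bind t := tree(e,cons(b,e)); substituting into the remaining equation gives: tree(b,tree(e,cons(b,e))) =?= u.
Bind u := tree(b,tree(e,cons(b,e))).
MGU = { y1 -> cons(b,e), z -> cons(b,e), t -> tree(e,cons(b,e)), u -> tree(b,tree(e,cons(b,e))) }, so t -> tree(e,cons(b,e)).

tree(e,cons(b,e))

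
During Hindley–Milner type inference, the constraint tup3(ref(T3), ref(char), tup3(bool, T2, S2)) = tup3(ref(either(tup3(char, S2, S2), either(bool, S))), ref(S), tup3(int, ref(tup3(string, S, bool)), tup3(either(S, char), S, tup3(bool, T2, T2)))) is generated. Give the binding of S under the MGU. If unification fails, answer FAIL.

Decompose tup3/3: ref(T3) = ref(either(tup3(char, S2, S2), either(bool, S))),  ref(char) = ref(S),  tup3(bool, T2, S2) = tup3(int, ref(tup3(string, S, bool)), tup3(either(S, char), S, tup3(bool, T2, T2))).
Decompose ref/1: T3 = either(tup3(char, S2, S2), either(bool, S)).
Bind T3 := either(tup3(char, S2, S2), either(bool, S)); no other remaining equation mentions T3.
Decompose ref/1: char = S.
Bind S := char; substituting into the remaining equation gives: tup3(bool, T2, S2) = tup3(int, ref(tup3(string, char, bool)), tup3(either(char, char), char, tup3(bool, T2, T2))). Substituting into the earlier binding gives T3 := either(tup3(char, S2, S2), either(bool, char)).
Decompose tup3/3: bool = int,  T2 = ref(tup3(string, char, bool)),  S2 = tup3(either(char, char), char, tup3(bool, T2, T2)).
Clash: constants bool and int differ; no unifier exists.

FAIL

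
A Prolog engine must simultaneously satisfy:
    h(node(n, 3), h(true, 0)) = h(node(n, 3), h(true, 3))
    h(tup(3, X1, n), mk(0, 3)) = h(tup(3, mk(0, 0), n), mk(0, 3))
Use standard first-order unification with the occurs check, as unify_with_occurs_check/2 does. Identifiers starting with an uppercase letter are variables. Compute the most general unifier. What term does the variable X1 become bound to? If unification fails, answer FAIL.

FAIL

Decompose h/2: node(n, 3) = node(n, 3),  h(true, 0) = h(true, 3).
Delete trivial equation node(n, 3) = node(n, 3).
Decompose h/2: true = true,  0 = 3.
Delete trivial equation true = true.
Clash: constants 0 and 3 differ; no unifier exists.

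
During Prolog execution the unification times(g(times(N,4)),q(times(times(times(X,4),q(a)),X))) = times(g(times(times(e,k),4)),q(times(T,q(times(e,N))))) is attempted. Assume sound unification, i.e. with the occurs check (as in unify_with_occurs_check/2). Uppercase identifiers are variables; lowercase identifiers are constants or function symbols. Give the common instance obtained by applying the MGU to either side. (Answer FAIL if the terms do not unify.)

Decompose times/2: g(times(N,4)) = g(times(times(e,k),4)),  q(times(times(times(X,4),q(a)),X)) = q(times(T,q(times(e,N)))).
Decompose g/1: times(N,4) = times(times(e,k),4).
Decompose times/2: N = times(e,k),  4 = 4.
Bind N := times(e,k); substituting into the one remaining equation that mentions N gives: q(times(times(times(X,4),q(a)),X)) = q(times(T,q(times(e,times(e,k))))).
Delete trivial equation 4 = 4.
Decompose q/1: times(times(times(X,4),q(a)),X) = times(T,q(times(e,times(e,k)))).
Decompose times/2: times(times(X,4),q(a)) = T,  X = q(times(e,times(e,k))).
Bind T := times(times(X,4),q(a)); no other remaining equation mentions T.
Bind X := q(times(e,times(e,k))). Substituting into the earlier binding gives T := times(times(q(times(e,times(e,k))),4),q(a)).
Applying the MGU to either side gives times(g(times(times(e,k),4)),q(times(times(times(q(times(e,times(e,k))),4),q(a)),q(times(e,times(e,k)))))).

times(g(times(times(e,k),4)),q(times(times(times(q(times(e,times(e,k))),4),q(a)),q(times(e,times(e,k))))))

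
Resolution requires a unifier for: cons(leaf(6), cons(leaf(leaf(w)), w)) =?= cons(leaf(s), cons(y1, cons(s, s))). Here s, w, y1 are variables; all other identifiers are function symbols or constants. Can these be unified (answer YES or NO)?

YES

Decompose cons/2: leaf(6) =?= leaf(s),  cons(leaf(leaf(w)), w) =?= cons(y1, cons(s, s)).
Decompose leaf/1: 6 =?= s.
Bind s := 6; substituting into the remaining equation gives: cons(leaf(leaf(w)), w) =?= cons(y1, cons(6, 6)).
Decompose cons/2: leaf(leaf(w)) =?= y1,  w =?= cons(6, 6).
Bind y1 := leaf(leaf(w)); no other remaining equation mentions y1.
Bind w := cons(6, 6). Substituting into the earlier binding gives y1 := leaf(leaf(cons(6, 6))).
No equations remain and no clash or occurs-check failure arose, so a unifier exists.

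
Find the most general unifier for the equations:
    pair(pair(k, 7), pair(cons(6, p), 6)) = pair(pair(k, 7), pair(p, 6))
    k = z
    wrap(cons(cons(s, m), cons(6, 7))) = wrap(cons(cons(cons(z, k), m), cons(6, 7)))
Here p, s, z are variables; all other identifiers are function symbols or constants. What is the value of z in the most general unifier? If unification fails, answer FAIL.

FAIL

Decompose pair/2: pair(k, 7) = pair(k, 7),  pair(cons(6, p), 6) = pair(p, 6).
Delete trivial equation pair(k, 7) = pair(k, 7).
Decompose pair/2: cons(6, p) = p,  6 = 6.
Occurs check fails: p occurs in cons(6, p); the equation p = cons(6, p) has no finite solution.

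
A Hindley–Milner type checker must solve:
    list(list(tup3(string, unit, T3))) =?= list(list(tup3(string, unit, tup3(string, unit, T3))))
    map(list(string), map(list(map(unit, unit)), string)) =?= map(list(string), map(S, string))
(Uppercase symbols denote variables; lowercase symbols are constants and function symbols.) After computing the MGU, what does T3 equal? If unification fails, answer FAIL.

Decompose list/1: list(tup3(string, unit, T3)) =?= list(tup3(string, unit, tup3(string, unit, T3))).
Decompose list/1: tup3(string, unit, T3) =?= tup3(string, unit, tup3(string, unit, T3)).
Decompose tup3/3: string =?= string,  unit =?= unit,  T3 =?= tup3(string, unit, T3).
Delete trivial equation string =?= string.
Delete trivial equation unit =?= unit.
Occurs check fails: T3 occurs in tup3(string, unit, T3); the equation T3 =?= tup3(string, unit, T3) has no finite solution.

FAIL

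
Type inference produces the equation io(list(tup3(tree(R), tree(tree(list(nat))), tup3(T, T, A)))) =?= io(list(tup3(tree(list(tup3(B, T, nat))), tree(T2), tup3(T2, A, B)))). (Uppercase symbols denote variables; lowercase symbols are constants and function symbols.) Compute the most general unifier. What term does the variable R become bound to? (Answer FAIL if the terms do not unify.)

Decompose io/1: list(tup3(tree(R), tree(tree(list(nat))), tup3(T, T, A))) =?= list(tup3(tree(list(tup3(B, T, nat))), tree(T2), tup3(T2, A, B))).
Decompose list/1: tup3(tree(R), tree(tree(list(nat))), tup3(T, T, A)) =?= tup3(tree(list(tup3(B, T, nat))), tree(T2), tup3(T2, A, B)).
Decompose tup3/3: tree(R) =?= tree(list(tup3(B, T, nat))),  tree(tree(list(nat))) =?= tree(T2),  tup3(T, T, A) =?= tup3(T2, A, B).
Decompose tree/1: R =?= list(tup3(B, T, nat)).
Bind R := list(tup3(B, T, nat)); no other remaining equation mentions R.
Decompose tree/1: tree(list(nat)) =?= T2.
Bind T2 := tree(list(nat)); substituting into the remaining equation gives: tup3(T, T, A) =?= tup3(tree(list(nat)), A, B).
Decompose tup3/3: T =?= tree(list(nat)),  T =?= A,  A =?= B.
Bind T := tree(list(nat)); substituting into the one remaining equation that mentions T gives: tree(list(nat)) =?= A. Substituting into the earlier binding gives R := list(tup3(B, tree(list(nat)), nat)).
Bind A := tree(list(nat)); substituting into the remaining equation gives: tree(list(nat)) =?= B.
Bind B := tree(list(nat)). Substituting into the earlier binding gives R := list(tup3(tree(list(nat)), tree(list(nat)), nat)).
MGU = { R ↦ list(tup3(tree(list(nat)), tree(list(nat)), nat)), T2 ↦ tree(list(nat)), T ↦ tree(list(nat)), A ↦ tree(list(nat)), B ↦ tree(list(nat)) }, so R ↦ list(tup3(tree(list(nat)), tree(list(nat)), nat)).

list(tup3(tree(list(nat)), tree(list(nat)), nat))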